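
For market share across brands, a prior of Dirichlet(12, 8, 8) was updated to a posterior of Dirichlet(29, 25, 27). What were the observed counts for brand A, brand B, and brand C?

counts (17, 17, 19)

For a Dirichlet(α) prior with multinomial counts c, the posterior is Dirichlet(α + c) componentwise.
Counts are posterior − prior componentwise: 29−12=17, 25−8=17, 27−8=19.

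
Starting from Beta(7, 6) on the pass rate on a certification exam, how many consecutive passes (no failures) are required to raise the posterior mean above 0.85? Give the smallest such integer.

After k passes and 0 failures the posterior is Beta(7+k, 6), with mean (7+k)/(7+6+k).
Set (7+k)/(13+k) > 0.85 and solve: k > (0.85·13 − 7)/(1 − 0.85) = 27.000.
The smallest integer exceeding 27.000 is 28.

k = 28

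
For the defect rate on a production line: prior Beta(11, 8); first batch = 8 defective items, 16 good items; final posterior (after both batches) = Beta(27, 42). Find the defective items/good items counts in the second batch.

8 defective items and 18 good items

Because Beta–binomial updating is additive in the counts, the combined data contributed (α_post−α_prior, β_post−β_prior) successes and failures.
Total across both batches: 27−11=16 defective items, 42−8=34 good items.
Subtract the first batch: 16−8=8 defective items and 34−16=18 good items.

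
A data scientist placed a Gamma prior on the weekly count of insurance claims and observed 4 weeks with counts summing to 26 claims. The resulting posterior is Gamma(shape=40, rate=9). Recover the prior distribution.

A Gamma(α, β) prior (rate parametrization) on a Poisson rate with n observations summing to S gives posterior Gamma(α+S, β+n).
So α = 40 − 26 = 14 and β = 9 − 4 = 5.

Gamma(shape=14, rate=5)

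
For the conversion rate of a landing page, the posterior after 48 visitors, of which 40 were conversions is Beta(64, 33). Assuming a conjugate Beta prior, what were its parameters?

Under Beta–binomial conjugacy the posterior parameters are (a+s, b+f).
Subtract the data counts: 64−40=24, 33−8=25.

Beta(24, 25)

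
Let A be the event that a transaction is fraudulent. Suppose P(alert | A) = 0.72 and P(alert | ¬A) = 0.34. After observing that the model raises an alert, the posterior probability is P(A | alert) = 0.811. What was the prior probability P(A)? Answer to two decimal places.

In odds form, posterior odds = prior odds × likelihood ratio, so prior odds = posterior odds ÷ LR.
Posterior odds = 0.811/(1−0.811) = 4.2910. LR = 0.72/0.34 = 2.1176.
Prior odds = 4.2910/2.1176 = 2.0264, so P(A) = 2.0264/(1+2.0264) ≈ 0.67.

P(A) = 0.67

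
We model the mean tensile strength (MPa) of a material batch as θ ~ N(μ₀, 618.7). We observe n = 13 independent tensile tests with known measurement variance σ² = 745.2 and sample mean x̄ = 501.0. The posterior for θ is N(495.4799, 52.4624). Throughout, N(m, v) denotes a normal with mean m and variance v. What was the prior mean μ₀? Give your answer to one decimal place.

With known observation variance, the Normal–Normal posterior has precision τ_n = τ₀ + n/σ² and mean μ_n = (τ₀μ₀ + (n/σ²)x̄)/τ_n.
Here τ₀ = 1/618.7 = 0.001616 and τ_data = 13/745.2 = 0.017445, so τ_n = 0.019061.
Rearranging for μ₀: μ₀ = (μ_n·τ_n − τ_data·x̄)/τ₀ = (495.4799·0.019061 − 0.017445·501.0) / 0.001616 = 0.704397/0.001616 ≈ 435.9.

μ₀ = 435.9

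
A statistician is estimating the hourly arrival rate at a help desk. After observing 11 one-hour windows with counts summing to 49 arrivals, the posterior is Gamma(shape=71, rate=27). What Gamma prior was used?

Gamma(shape=22, rate=16)

A Gamma(α, β) prior (rate parametrization) on a Poisson rate with n observations summing to S gives posterior Gamma(α+S, β+n).
So α = 71 − 49 = 22 and β = 27 − 11 = 16.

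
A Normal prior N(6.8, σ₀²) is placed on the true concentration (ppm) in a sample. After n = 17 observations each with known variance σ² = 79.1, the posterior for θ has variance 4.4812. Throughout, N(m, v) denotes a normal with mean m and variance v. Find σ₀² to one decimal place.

For the Normal–Normal model with known σ², precisions add: τ_n = τ₀ + n/σ².
So 1/σ₀² = 1/4.4812 − 17/79.1 = 0.223155 − 0.214918 = 0.008237.
Hence σ₀² = 1/0.008237 ≈ 121.4.

σ₀² = 121.4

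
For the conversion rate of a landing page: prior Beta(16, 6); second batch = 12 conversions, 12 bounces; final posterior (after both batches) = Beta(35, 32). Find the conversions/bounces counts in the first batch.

Because Beta–binomial updating is additive in the counts, the combined data contributed (α_post−α_prior, β_post−β_prior) successes and failures.
Total across both batches: 35−16=19 conversions, 32−6=26 bounces.
Subtract the second batch: 19−12=7 conversions and 26−12=14 bounces.

7 conversions and 14 bounces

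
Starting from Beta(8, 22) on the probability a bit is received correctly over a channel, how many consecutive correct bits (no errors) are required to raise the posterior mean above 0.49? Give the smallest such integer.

After k correct bits and 0 errors the posterior is Beta(8+k, 22), with mean (8+k)/(8+22+k).
Set (8+k)/(30+k) > 0.49 and solve: k > (0.49·30 − 8)/(1 − 0.49) = 13.137.
The smallest integer exceeding 13.137 is 14.

k = 14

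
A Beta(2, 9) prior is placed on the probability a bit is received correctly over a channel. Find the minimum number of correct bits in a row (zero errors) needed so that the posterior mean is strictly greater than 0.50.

k = 8

After k correct bits and 0 errors the posterior is Beta(2+k, 9), with mean (2+k)/(2+9+k).
Set (2+k)/(11+k) > 0.50 and solve: k > (0.50·11 − 2)/(1 − 0.50) = 7.000.
The smallest integer exceeding 7.000 is 8, and checking k=8: (10)/(19) = 0.5263 > 0.50.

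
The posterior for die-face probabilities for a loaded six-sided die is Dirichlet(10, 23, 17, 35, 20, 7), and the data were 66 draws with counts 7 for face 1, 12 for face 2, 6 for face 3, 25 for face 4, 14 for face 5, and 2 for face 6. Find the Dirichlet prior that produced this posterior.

Dirichlet(3, 11, 11, 10, 6, 5)

For a Dirichlet(α) prior with multinomial counts c, the posterior is Dirichlet(α + c) componentwise.
Subtract each count from the matching posterior parameter: 10−7=3, 23−12=11, 17−6=11, 35−25=10, 20−14=6, 7−2=5.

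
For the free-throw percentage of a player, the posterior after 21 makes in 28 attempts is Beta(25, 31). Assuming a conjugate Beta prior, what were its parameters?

Beta(4, 24)

A Beta(a, b) prior with s successes and f failures in binomial data gives a Beta(a+s, b+f) posterior.
So a = 25 − 21 = 4 and b = 31 − 7 = 24.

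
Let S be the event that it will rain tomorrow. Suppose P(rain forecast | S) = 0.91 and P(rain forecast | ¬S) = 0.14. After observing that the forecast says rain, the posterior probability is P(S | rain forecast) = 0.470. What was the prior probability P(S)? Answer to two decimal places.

Bayes' rule in odds form gives O(S|E) = O(S)·[P(E|S)/P(E|¬S)], hence O(S) = O(S|E)/LR.
Posterior odds = 0.470/(1−0.470) = 0.8868. LR = 0.91/0.14 = 6.5000.
Prior odds = 0.8868/6.5000 = 0.1364, so P(S) = 0.1364/(1+0.1364) ≈ 0.12.

P(S) = 0.12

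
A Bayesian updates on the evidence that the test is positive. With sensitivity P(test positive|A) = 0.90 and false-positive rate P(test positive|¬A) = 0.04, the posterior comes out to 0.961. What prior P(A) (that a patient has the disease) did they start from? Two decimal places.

P(A) = 0.52

Bayes' rule in odds form gives O(A|E) = O(A)·[P(E|A)/P(E|¬A)], hence O(A) = O(A|E)/LR.
Posterior odds = 0.961/(1−0.961) = 24.6410. LR = 0.90/0.04 = 22.5000.
Prior odds = 24.6410/22.5000 = 1.0952, so P(A) = 1.0952/(1+1.0952) ≈ 0.52.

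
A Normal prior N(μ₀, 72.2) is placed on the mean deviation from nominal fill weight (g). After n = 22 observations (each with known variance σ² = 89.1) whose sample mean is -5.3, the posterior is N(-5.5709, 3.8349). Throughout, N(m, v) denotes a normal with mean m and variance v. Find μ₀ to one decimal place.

μ₀ = -10.4

The posterior mean is a precision-weighted average: μ_n = (τ₀μ₀ + τ_data·x̄)/(τ₀+τ_data), with τ₀=1/σ₀² and τ_data=n/σ².
Here τ₀ = 1/72.2 = 0.013850 and τ_data = 22/89.1 = 0.246914, so τ_n = 0.260764.
Rearranging for μ₀: μ₀ = (μ_n·τ_n − τ_data·x̄)/τ₀ = (-5.5709·0.260764 − 0.246914·-5.3) / 0.013850 = -0.144046/0.013850 ≈ -10.4.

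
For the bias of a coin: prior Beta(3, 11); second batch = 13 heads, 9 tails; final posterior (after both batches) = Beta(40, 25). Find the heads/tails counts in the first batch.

Sequential conjugate updates are equivalent to a single update on the pooled data, so total successes = posterior α − prior α and total failures = posterior β − prior β.
Total across both batches: 40−3=37 heads, 25−11=14 tails.
Subtract the second batch: 37−13=24 heads and 14−9=5 tails.

24 heads and 5 tails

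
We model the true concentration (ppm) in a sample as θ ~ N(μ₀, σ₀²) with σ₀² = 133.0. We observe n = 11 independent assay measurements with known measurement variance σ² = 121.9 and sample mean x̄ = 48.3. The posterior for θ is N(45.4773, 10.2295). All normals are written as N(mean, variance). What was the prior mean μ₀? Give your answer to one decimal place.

With known observation variance, the Normal–Normal posterior has precision τ_n = τ₀ + n/σ² and mean μ_n = (τ₀μ₀ + (n/σ²)x̄)/τ_n.
Here τ₀ = 1/133.0 = 0.007519 and τ_data = 11/121.9 = 0.090238, so τ_n = 0.097757.
Rearranging for μ₀: μ₀ = (μ_n·τ_n − τ_data·x̄)/τ₀ = (45.4773·0.097757 − 0.090238·48.3) / 0.007519 = 0.087229/0.007519 ≈ 11.6.

μ₀ = 11.6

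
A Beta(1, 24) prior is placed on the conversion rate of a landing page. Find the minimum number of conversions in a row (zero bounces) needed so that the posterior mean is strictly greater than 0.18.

After k conversions and 0 bounces the posterior is Beta(1+k, 24), with mean (1+k)/(1+24+k).
Set (1+k)/(25+k) > 0.18 and solve: k > (0.18·25 − 1)/(1 − 0.18) = 4.268.
The smallest integer exceeding 4.268 is 5.

k = 5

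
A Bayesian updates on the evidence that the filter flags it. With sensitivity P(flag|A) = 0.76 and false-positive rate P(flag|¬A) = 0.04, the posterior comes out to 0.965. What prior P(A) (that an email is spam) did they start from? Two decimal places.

In odds form, posterior odds = prior odds × likelihood ratio, so prior odds = posterior odds ÷ LR.
Posterior odds = 0.965/(1−0.965) = 27.5714. LR = 0.76/0.04 = 19.0000.
Prior odds = 27.5714/19.0000 = 1.4511, so P(A) = 1.4511/(1+1.4511) ≈ 0.59.

P(A) = 0.59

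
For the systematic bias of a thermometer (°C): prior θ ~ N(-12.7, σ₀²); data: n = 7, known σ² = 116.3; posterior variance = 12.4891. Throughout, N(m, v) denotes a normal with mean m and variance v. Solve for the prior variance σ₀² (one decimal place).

For the Normal–Normal model with known σ², precisions add: τ_n = τ₀ + n/σ².
So 1/σ₀² = 1/12.4891 − 7/116.3 = 0.080070 − 0.060189 = 0.019881.
Hence σ₀² = 1/0.019881 ≈ 50.3.

σ₀² = 50.3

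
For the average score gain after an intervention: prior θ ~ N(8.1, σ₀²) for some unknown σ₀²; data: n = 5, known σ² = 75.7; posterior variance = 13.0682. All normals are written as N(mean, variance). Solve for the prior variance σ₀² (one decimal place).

σ₀² = 95.5

For the Normal–Normal model with known σ², precisions add: τ_n = τ₀ + n/σ².
So 1/σ₀² = 1/13.0682 − 5/75.7 = 0.076522 − 0.066050 = 0.010472.
Hence σ₀² = 1/0.010472 ≈ 95.5.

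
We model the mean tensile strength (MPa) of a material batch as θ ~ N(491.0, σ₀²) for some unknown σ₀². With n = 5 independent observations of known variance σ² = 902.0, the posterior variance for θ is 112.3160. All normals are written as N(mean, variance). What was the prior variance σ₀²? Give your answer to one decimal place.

σ₀² = 297.6

For the Normal–Normal model with known σ², precisions add: τ_n = τ₀ + n/σ².
So 1/σ₀² = 1/112.3160 − 5/902.0 = 0.008903 − 0.005543 = 0.003360.
Hence σ₀² = 1/0.003360 ≈ 297.6.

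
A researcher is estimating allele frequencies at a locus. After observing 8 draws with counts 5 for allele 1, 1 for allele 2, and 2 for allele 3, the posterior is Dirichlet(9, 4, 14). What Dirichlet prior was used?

For a Dirichlet(α) prior with multinomial counts c, the posterior is Dirichlet(α + c) componentwise.
Subtract each count from the matching posterior parameter: 9−5=4, 4−1=3, 14−2=12.

Dirichlet(4, 3, 12)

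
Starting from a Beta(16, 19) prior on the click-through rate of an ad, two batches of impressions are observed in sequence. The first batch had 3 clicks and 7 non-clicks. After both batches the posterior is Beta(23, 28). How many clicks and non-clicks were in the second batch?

4 clicks and 2 non-clicks

Because Beta–binomial updating is additive in the counts, the combined data contributed (α_post−α_prior, β_post−β_prior) successes and failures.
Total across both batches: 23−16=7 clicks, 28−19=9 non-clicks.
Subtract the first batch: 7−3=4 clicks and 9−7=2 non-clicks.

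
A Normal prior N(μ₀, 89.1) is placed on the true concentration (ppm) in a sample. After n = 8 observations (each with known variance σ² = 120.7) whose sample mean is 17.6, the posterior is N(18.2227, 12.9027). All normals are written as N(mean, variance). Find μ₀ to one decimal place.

μ₀ = 21.9

With known observation variance, the Normal–Normal posterior has precision τ_n = τ₀ + n/σ² and mean μ_n = (τ₀μ₀ + (n/σ²)x̄)/τ_n.
Here τ₀ = 1/89.1 = 0.011223 and τ_data = 8/120.7 = 0.066280, so τ_n = 0.077503.
Rearranging for μ₀: μ₀ = (μ_n·τ_n − τ_data·x̄)/τ₀ = (18.2227·0.077503 − 0.066280·17.6) / 0.011223 = 0.245786/0.011223 ≈ 21.9.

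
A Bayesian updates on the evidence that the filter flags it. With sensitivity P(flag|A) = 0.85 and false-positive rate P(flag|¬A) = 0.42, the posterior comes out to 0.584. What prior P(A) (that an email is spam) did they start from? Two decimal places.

Bayes' rule in odds form gives O(A|E) = O(A)·[P(E|A)/P(E|¬A)], hence O(A) = O(A|E)/LR.
Posterior odds = 0.584/(1−0.584) = 1.4038. LR = 0.85/0.42 = 2.0238.
Prior odds = 1.4038/2.0238 = 0.6936, so P(A) = 0.6936/(1+0.6936) ≈ 0.41.

P(A) = 0.41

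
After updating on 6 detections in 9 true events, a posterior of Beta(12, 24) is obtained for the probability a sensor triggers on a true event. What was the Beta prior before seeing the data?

Beta(6, 21)

Under Beta–binomial conjugacy the posterior parameters are (a+s, b+f).
So a = 12 − 6 = 6 and b = 24 − 3 = 21.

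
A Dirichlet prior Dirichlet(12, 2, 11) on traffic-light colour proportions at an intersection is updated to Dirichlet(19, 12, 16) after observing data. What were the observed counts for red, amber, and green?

counts (7, 10, 5)

For a Dirichlet(α) prior with multinomial counts c, the posterior is Dirichlet(α + c) componentwise.
Counts are posterior − prior componentwise: 19−12=7, 12−2=10, 16−11=5.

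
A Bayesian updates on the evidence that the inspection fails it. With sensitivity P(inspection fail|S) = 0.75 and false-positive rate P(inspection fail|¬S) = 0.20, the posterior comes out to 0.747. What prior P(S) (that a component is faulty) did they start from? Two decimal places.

P(S) = 0.44

In odds form, posterior odds = prior odds × likelihood ratio, so prior odds = posterior odds ÷ LR.
Posterior odds = 0.747/(1−0.747) = 2.9526. LR = 0.75/0.20 = 3.7500.
Prior odds = 2.9526/3.7500 = 0.7874, so P(S) = 0.7874/(1+0.7874) ≈ 0.44.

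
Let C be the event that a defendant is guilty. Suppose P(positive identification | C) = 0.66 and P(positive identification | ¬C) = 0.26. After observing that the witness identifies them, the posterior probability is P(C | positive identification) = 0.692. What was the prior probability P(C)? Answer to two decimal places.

Bayes' rule in odds form gives O(C|E) = O(C)·[P(E|C)/P(E|¬C)], hence O(C) = O(C|E)/LR.
Posterior odds = 0.692/(1−0.692) = 2.2468. LR = 0.66/0.26 = 2.5385.
Prior odds = 2.2468/2.5385 = 0.8851, so P(C) = 0.8851/(1+0.8851) ≈ 0.47.

P(C) = 0.47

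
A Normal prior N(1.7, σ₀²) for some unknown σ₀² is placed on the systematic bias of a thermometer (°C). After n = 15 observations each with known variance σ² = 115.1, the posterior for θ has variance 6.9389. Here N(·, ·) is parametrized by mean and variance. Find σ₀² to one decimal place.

Posterior precision equals prior precision plus data precision: 1/σ_n² = 1/σ₀² + n/σ².
So 1/σ₀² = 1/6.9389 − 15/115.1 = 0.144115 − 0.130321 = 0.013794.
Hence σ₀² = 1/0.013794 ≈ 72.5.

σ₀² = 72.5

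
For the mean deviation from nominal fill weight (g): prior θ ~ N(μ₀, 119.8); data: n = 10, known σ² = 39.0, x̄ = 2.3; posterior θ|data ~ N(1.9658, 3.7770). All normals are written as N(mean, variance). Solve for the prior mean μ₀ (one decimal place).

μ₀ = -8.3

The posterior mean is a precision-weighted average: μ_n = (τ₀μ₀ + τ_data·x̄)/(τ₀+τ_data), with τ₀=1/σ₀² and τ_data=n/σ².
Here τ₀ = 1/119.8 = 0.008347 and τ_data = 10/39.0 = 0.256410, so τ_n = 0.264757.
Rearranging for μ₀: μ₀ = (μ_n·τ_n − τ_data·x̄)/τ₀ = (1.9658·0.264757 − 0.256410·2.3) / 0.008347 = -0.069284/0.008347 ≈ -8.3.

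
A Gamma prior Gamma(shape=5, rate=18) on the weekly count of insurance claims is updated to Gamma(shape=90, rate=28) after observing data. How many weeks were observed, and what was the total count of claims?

A Gamma(α, β) prior (rate parametrization) on a Poisson rate with n observations summing to S gives posterior Gamma(α+S, β+n).
Matching: Σxᵢ = 90 − 5 = 85 and n = 28 − 18 = 10.

n = 10 weeks with total 85 claims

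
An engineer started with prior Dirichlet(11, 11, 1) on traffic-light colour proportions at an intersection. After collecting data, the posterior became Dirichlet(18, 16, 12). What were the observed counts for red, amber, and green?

counts (7, 5, 11)

For a Dirichlet(α) prior with multinomial counts c, the posterior is Dirichlet(α + c) componentwise.
Counts are posterior − prior componentwise: 18−11=7, 16−11=5, 12−1=11.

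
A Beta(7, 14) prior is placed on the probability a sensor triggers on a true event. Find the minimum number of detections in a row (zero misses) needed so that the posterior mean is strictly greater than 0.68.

After k detections and 0 misses the posterior is Beta(7+k, 14), with mean (7+k)/(7+14+k).
Set (7+k)/(21+k) > 0.68 and solve: k > (0.68·21 − 7)/(1 − 0.68) = 22.750.
The smallest integer exceeding 22.750 is 23, and checking k=23: (30)/(44) = 0.6818 > 0.68.

k = 23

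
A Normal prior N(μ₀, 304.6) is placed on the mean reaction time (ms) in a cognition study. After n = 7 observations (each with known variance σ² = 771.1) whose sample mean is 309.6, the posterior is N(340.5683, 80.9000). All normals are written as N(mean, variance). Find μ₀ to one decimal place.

μ₀ = 426.2

The posterior mean is a precision-weighted average: μ_n = (τ₀μ₀ + τ_data·x̄)/(τ₀+τ_data), with τ₀=1/σ₀² and τ_data=n/σ².
Here τ₀ = 1/304.6 = 0.003283 and τ_data = 7/771.1 = 0.009078, so τ_n = 0.012361.
Rearranging for μ₀: μ₀ = (μ_n·τ_n − τ_data·x̄)/τ₀ = (340.5683·0.012361 − 0.009078·309.6) / 0.003283 = 1.399216/0.003283 ≈ 426.2.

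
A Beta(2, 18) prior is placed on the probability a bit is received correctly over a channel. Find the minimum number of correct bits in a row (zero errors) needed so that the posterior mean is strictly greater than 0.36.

k = 9

After k correct bits and 0 errors the posterior is Beta(2+k, 18), with mean (2+k)/(2+18+k).
Set (2+k)/(20+k) > 0.36 and solve: k > (0.36·20 − 2)/(1 − 0.36) = 8.125.
The smallest integer exceeding 8.125 is 9.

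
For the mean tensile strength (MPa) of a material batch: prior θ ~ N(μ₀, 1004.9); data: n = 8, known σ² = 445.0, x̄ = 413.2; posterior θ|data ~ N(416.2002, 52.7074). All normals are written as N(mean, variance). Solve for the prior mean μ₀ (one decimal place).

The posterior mean is a precision-weighted average: μ_n = (τ₀μ₀ + τ_data·x̄)/(τ₀+τ_data), with τ₀=1/σ₀² and τ_data=n/σ².
Here τ₀ = 1/1004.9 = 0.000995 and τ_data = 8/445.0 = 0.017978, so τ_n = 0.018973.
Rearranging for μ₀: μ₀ = (μ_n·τ_n − τ_data·x̄)/τ₀ = (416.2002·0.018973 − 0.017978·413.2) / 0.000995 = 0.468057/0.000995 ≈ 470.4.

μ₀ = 470.4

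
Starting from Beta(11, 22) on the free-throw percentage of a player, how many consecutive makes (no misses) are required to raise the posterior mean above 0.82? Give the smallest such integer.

k = 90

After k makes and 0 misses the posterior is Beta(11+k, 22), with mean (11+k)/(11+22+k).
Set (11+k)/(33+k) > 0.82 and solve: k > (0.82·33 − 11)/(1 − 0.82) = 89.222.
The smallest integer exceeding 89.222 is 90.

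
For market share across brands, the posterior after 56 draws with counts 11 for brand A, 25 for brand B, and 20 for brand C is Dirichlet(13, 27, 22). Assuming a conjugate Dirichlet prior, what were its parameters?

For a Dirichlet(α) prior with multinomial counts c, the posterior is Dirichlet(α + c) componentwise.
Subtract each count from the matching posterior parameter: 13−11=2, 27−25=2, 22−20=2.

Dirichlet(2, 2, 2)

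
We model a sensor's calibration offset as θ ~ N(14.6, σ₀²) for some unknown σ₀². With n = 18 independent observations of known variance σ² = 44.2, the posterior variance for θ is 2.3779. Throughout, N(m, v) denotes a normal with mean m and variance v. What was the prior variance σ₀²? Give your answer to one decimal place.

For the Normal–Normal model with known σ², precisions add: τ_n = τ₀ + n/σ².
So 1/σ₀² = 1/2.3779 − 18/44.2 = 0.420539 − 0.407240 = 0.013299.
Hence σ₀² = 1/0.013299 ≈ 75.2.

σ₀² = 75.2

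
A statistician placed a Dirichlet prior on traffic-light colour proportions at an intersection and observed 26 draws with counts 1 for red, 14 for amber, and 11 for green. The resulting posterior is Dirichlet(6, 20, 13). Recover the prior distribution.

Dirichlet(5, 6, 2)

For a Dirichlet(α) prior with multinomial counts c, the posterior is Dirichlet(α + c) componentwise.
Subtract each count from the matching posterior parameter: 6−1=5, 20−14=6, 13−11=2.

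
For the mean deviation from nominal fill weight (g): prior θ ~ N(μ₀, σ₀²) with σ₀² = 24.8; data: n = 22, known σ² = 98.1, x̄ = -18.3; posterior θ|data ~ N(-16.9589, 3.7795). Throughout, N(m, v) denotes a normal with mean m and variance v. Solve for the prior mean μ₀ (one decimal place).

The posterior mean is a precision-weighted average: μ_n = (τ₀μ₀ + τ_data·x̄)/(τ₀+τ_data), with τ₀=1/σ₀² and τ_data=n/σ².
Here τ₀ = 1/24.8 = 0.040323 and τ_data = 22/98.1 = 0.224261, so τ_n = 0.264584.
Rearranging for μ₀: μ₀ = (μ_n·τ_n − τ_data·x̄)/τ₀ = (-16.9589·0.264584 − 0.224261·-18.3) / 0.040323 = -0.383077/0.040323 ≈ -9.5.

μ₀ = -9.5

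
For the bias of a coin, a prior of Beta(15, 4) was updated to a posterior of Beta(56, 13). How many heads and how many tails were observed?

A Beta(a, b) prior with s successes and f failures in binomial data gives a Beta(a+s, b+f) posterior.
So s = 56 − 15 = 41 and f = 13 − 4 = 9.

41 heads and 9 tails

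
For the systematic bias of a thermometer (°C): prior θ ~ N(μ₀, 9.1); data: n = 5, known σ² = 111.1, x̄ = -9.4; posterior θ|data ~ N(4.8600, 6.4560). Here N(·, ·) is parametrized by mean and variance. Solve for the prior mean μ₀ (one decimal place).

With known observation variance, the Normal–Normal posterior has precision τ_n = τ₀ + n/σ² and mean μ_n = (τ₀μ₀ + (n/σ²)x̄)/τ_n.
Here τ₀ = 1/9.1 = 0.109890 and τ_data = 5/111.1 = 0.045005, so τ_n = 0.154895.
Rearranging for μ₀: μ₀ = (μ_n·τ_n − τ_data·x̄)/τ₀ = (4.8600·0.154895 − 0.045005·-9.4) / 0.109890 = 1.175837/0.109890 ≈ 10.7.

μ₀ = 10.7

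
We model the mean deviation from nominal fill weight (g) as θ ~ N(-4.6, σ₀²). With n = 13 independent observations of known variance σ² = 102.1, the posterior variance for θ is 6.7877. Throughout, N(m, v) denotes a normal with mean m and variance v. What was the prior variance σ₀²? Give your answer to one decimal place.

For the Normal–Normal model with known σ², precisions add: τ_n = τ₀ + n/σ².
So 1/σ₀² = 1/6.7877 − 13/102.1 = 0.147325 − 0.127326 = 0.019999.
Hence σ₀² = 1/0.019999 ≈ 50.0.

σ₀² = 50.0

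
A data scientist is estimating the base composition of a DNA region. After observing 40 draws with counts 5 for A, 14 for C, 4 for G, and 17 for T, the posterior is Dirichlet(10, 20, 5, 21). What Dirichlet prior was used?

For a Dirichlet(α) prior with multinomial counts c, the posterior is Dirichlet(α + c) componentwise.
Subtract each count from the matching posterior parameter: 10−5=5, 20−14=6, 5−4=1, 21−17=4.

Dirichlet(5, 6, 1, 4)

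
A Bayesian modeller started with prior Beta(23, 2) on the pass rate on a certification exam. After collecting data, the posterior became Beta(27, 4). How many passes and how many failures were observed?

4 passes and 2 failures

Beta is conjugate to the binomial likelihood: posterior = Beta(α+s, β+f).
Match parameters: s=27−23=4, f=4−2=2.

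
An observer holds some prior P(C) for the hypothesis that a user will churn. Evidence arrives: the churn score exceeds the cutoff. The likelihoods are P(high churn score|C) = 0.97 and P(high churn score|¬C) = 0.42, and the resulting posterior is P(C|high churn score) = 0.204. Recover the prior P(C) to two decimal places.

In odds form, posterior odds = prior odds × likelihood ratio, so prior odds = posterior odds ÷ LR.
Posterior odds = 0.204/(1−0.204) = 0.2563. LR = 0.97/0.42 = 2.3095.
Prior odds = 0.2563/2.3095 = 0.1110, so P(C) = 0.1110/(1+0.1110) ≈ 0.10.

P(C) = 0.10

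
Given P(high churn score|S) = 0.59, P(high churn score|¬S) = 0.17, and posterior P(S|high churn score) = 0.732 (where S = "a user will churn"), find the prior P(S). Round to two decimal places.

In odds form, posterior odds = prior odds × likelihood ratio, so prior odds = posterior odds ÷ LR.
Posterior odds = 0.732/(1−0.732) = 2.7313. LR = 0.59/0.17 = 3.4706.
Prior odds = 2.7313/3.4706 = 0.7870, so P(S) = 0.7870/(1+0.7870) ≈ 0.44.

P(S) = 0.44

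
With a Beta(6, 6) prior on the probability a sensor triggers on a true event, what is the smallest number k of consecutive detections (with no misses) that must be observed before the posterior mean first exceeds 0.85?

k = 29

After k detections and 0 misses the posterior is Beta(6+k, 6), with mean (6+k)/(6+6+k).
Set (6+k)/(12+k) > 0.85 and solve: k > (0.85·12 − 6)/(1 − 0.85) = 28.000.
The smallest integer exceeding 28.000 is 29.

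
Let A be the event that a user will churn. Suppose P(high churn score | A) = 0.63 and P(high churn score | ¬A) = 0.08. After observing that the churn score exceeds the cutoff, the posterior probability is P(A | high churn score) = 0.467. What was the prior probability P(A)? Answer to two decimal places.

Bayes' rule in odds form gives O(A|E) = O(A)·[P(E|A)/P(E|¬A)], hence O(A) = O(A|E)/LR.
Posterior odds = 0.467/(1−0.467) = 0.8762. LR = 0.63/0.08 = 7.8750.
Prior odds = 0.8762/7.8750 = 0.1113, so P(A) = 0.1113/(1+0.1113) ≈ 0.10.

P(A) = 0.10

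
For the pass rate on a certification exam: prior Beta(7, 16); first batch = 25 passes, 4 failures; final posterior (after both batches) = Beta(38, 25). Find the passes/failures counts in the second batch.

6 passes and 5 failures

Because Beta–binomial updating is additive in the counts, the combined data contributed (α_post−α_prior, β_post−β_prior) successes and failures.
Total across both batches: 38−7=31 passes, 25−16=9 failures.
Subtract the first batch: 31−25=6 passes and 9−4=5 failures.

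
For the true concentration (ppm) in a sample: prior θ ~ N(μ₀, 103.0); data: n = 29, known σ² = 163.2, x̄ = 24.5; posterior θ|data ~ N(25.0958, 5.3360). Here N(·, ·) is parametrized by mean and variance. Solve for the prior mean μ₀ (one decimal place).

With known observation variance, the Normal–Normal posterior has precision τ_n = τ₀ + n/σ² and mean μ_n = (τ₀μ₀ + (n/σ²)x̄)/τ_n.
Here τ₀ = 1/103.0 = 0.009709 and τ_data = 29/163.2 = 0.177696, so τ_n = 0.187405.
Rearranging for μ₀: μ₀ = (μ_n·τ_n − τ_data·x̄)/τ₀ = (25.0958·0.187405 − 0.177696·24.5) / 0.009709 = 0.349526/0.009709 ≈ 36.0.

μ₀ = 36.0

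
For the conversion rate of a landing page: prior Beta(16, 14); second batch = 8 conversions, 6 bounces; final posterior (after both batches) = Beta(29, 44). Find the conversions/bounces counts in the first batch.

Because Beta–binomial updating is additive in the counts, the combined data contributed (α_post−α_prior, β_post−β_prior) successes and failures.
Total across both batches: 29−16=13 conversions, 44−14=30 bounces.
Subtract the second batch: 13−8=5 conversions and 30−6=24 bounces.

5 conversions and 24 bounces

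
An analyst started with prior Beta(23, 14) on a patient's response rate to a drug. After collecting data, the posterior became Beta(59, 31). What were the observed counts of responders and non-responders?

36 responders and 17 non-responders

Beta is conjugate to the binomial likelihood: posterior = Beta(a+s, b+f).
So s = 59 − 23 = 36 and f = 31 − 14 = 17.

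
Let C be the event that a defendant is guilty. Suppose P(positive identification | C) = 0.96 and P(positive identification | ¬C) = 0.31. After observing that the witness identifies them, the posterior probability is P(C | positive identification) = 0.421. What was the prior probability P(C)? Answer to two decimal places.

P(C) = 0.19

Bayes' rule in odds form gives O(C|E) = O(C)·[P(E|C)/P(E|¬C)], hence O(C) = O(C|E)/LR.
Posterior odds = 0.421/(1−0.421) = 0.7271. LR = 0.96/0.31 = 3.0968.
Prior odds = 0.7271/3.0968 = 0.2348, so P(C) = 0.2348/(1+0.2348) ≈ 0.19.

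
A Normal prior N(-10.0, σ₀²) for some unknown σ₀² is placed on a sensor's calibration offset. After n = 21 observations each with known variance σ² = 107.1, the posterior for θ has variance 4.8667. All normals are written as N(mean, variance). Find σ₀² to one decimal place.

σ₀² = 106.4

Posterior precision equals prior precision plus data precision: 1/σ_n² = 1/σ₀² + n/σ².
So 1/σ₀² = 1/4.8667 − 21/107.1 = 0.205478 − 0.196078 = 0.009400.
Hence σ₀² = 1/0.009400 ≈ 106.4.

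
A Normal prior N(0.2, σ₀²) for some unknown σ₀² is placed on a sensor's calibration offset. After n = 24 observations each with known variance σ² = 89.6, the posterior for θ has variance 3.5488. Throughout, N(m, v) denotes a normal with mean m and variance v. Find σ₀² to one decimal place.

σ₀² = 71.8

Posterior precision equals prior precision plus data precision: 1/σ_n² = 1/σ₀² + n/σ².
So 1/σ₀² = 1/3.5488 − 24/89.6 = 0.281785 − 0.267857 = 0.013928.
Hence σ₀² = 1/0.013928 ≈ 71.8.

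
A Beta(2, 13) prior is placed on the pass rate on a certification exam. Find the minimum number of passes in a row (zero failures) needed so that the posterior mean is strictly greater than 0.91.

k = 130

After k passes and 0 failures the posterior is Beta(2+k, 13), with mean (2+k)/(2+13+k).
Set (2+k)/(15+k) > 0.91 and solve: k > (0.91·15 − 2)/(1 − 0.91) = 129.444.
The smallest integer exceeding 129.444 is 130, and checking k=130: (132)/(145) = 0.9103 > 0.91.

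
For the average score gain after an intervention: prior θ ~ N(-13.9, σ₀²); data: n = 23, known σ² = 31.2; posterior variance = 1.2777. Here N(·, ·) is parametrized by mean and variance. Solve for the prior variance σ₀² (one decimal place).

For the Normal–Normal model with known σ², precisions add: τ_n = τ₀ + n/σ².
So 1/σ₀² = 1/1.2777 − 23/31.2 = 0.782656 − 0.737179 = 0.045477.
Hence σ₀² = 1/0.045477 ≈ 22.0.

σ₀² = 22.0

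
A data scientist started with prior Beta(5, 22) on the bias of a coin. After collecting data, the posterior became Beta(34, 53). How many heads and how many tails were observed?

Beta is conjugate to the binomial likelihood: posterior = Beta(α+s, β+f).
So s = 34 − 5 = 29 and f = 53 − 22 = 31.

29 heads and 31 tails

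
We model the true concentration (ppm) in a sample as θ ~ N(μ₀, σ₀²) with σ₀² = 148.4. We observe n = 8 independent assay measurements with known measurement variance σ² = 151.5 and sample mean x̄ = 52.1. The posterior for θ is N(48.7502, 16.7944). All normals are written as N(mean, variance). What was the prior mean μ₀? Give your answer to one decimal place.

μ₀ = 22.5

The posterior mean is a precision-weighted average: μ_n = (τ₀μ₀ + τ_data·x̄)/(τ₀+τ_data), with τ₀=1/σ₀² and τ_data=n/σ².
Here τ₀ = 1/148.4 = 0.006739 and τ_data = 8/151.5 = 0.052805, so τ_n = 0.059544.
Rearranging for μ₀: μ₀ = (μ_n·τ_n − τ_data·x̄)/τ₀ = (48.7502·0.059544 − 0.052805·52.1) / 0.006739 = 0.151641/0.006739 ≈ 22.5.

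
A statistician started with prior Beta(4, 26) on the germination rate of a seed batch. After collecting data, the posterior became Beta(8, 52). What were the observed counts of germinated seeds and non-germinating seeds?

4 germinated seeds and 26 non-germinating seeds

Beta is conjugate to the binomial likelihood: posterior = Beta(a+s, b+f).
Match parameters: s=8−4=4, f=52−26=26.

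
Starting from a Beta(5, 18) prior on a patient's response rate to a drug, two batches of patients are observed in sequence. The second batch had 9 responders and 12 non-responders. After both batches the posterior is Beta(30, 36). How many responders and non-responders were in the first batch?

Because Beta–binomial updating is additive in the counts, the combined data contributed (α_post−α_prior, β_post−β_prior) successes and failures.
Total across both batches: 30−5=25 responders, 36−18=18 non-responders.
Subtract the second batch: 25−9=16 responders and 18−12=6 non-responders.

16 responders and 6 non-responders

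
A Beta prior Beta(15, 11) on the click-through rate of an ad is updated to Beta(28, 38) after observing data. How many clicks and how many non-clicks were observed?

Under Beta–binomial conjugacy the posterior parameters are (a+s, b+f).
Match parameters: s=28−15=13, f=38−11=27.

13 clicks and 27 non-clicks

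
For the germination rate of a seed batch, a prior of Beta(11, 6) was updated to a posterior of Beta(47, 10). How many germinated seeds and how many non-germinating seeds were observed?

36 germinated seeds and 4 non-germinating seeds

A Beta(a, b) prior with s successes and f failures in binomial data gives a Beta(a+s, b+f) posterior.
Match parameters: s=47−11=36, f=10−6=4.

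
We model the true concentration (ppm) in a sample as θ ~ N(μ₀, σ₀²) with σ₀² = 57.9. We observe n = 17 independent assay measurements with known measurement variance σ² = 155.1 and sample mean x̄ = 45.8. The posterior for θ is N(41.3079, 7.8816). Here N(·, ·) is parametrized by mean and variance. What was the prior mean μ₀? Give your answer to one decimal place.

With known observation variance, the Normal–Normal posterior has precision τ_n = τ₀ + n/σ² and mean μ_n = (τ₀μ₀ + (n/σ²)x̄)/τ_n.
Here τ₀ = 1/57.9 = 0.017271 and τ_data = 17/155.1 = 0.109607, so τ_n = 0.126878.
Rearranging for μ₀: μ₀ = (μ_n·τ_n − τ_data·x̄)/τ₀ = (41.3079·0.126878 − 0.109607·45.8) / 0.017271 = 0.221063/0.017271 ≈ 12.8.

μ₀ = 12.8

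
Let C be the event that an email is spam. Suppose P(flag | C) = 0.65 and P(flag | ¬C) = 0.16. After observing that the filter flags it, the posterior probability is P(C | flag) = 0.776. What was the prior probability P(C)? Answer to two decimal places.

P(C) = 0.46

Bayes' rule in odds form gives O(C|E) = O(C)·[P(E|C)/P(E|¬C)], hence O(C) = O(C|E)/LR.
Posterior odds = 0.776/(1−0.776) = 3.4643. LR = 0.65/0.16 = 4.0625.
Prior odds = 3.4643/4.0625 = 0.8528, so P(C) = 0.8528/(1+0.8528) ≈ 0.46.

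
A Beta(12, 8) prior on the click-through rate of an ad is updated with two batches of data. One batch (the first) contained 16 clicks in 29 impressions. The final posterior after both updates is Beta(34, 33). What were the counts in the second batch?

6 clicks and 12 non-clicks

Because Beta–binomial updating is additive in the counts, the combined data contributed (α_post−α_prior, β_post−β_prior) successes and failures.
Total across both batches: 34−12=22 clicks, 33−8=25 non-clicks.
Subtract the first batch: 22−16=6 clicks and 25−13=12 non-clicks.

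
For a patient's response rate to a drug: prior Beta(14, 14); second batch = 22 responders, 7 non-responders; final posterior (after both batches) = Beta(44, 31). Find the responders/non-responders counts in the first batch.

Sequential conjugate updates are equivalent to a single update on the pooled data, so total successes = posterior α − prior α and total failures = posterior β − prior β.
Total across both batches: 44−14=30 responders, 31−14=17 non-responders.
Subtract the second batch: 30−22=8 responders and 17−7=10 non-responders.

8 responders and 10 non-responders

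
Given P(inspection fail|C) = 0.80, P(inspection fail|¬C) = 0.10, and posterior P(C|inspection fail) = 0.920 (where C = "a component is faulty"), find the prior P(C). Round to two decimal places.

In odds form, posterior odds = prior odds × likelihood ratio, so prior odds = posterior odds ÷ LR.
Posterior odds = 0.920/(1−0.920) = 11.5000. LR = 0.80/0.10 = 8.0000.
Prior odds = 11.5000/8.0000 = 1.4375, so P(C) = 1.4375/(1+1.4375) ≈ 0.59.

P(C) = 0.59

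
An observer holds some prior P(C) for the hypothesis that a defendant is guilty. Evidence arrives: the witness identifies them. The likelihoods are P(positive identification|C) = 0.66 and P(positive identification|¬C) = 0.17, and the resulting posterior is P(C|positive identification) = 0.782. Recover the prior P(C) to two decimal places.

P(C) = 0.48

In odds form, posterior odds = prior odds × likelihood ratio, so prior odds = posterior odds ÷ LR.
Posterior odds = 0.782/(1−0.782) = 3.5872. LR = 0.66/0.17 = 3.8824.
Prior odds = 3.5872/3.8824 = 0.9240, so P(C) = 0.9240/(1+0.9240) ≈ 0.48.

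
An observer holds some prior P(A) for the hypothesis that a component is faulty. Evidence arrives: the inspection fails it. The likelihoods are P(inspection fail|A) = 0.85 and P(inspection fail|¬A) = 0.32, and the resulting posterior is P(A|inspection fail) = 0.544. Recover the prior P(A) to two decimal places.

P(A) = 0.31

Bayes' rule in odds form gives O(A|E) = O(A)·[P(E|A)/P(E|¬A)], hence O(A) = O(A|E)/LR.
Posterior odds = 0.544/(1−0.544) = 1.1930. LR = 0.85/0.32 = 2.6562.
Prior odds = 1.1930/2.6562 = 0.4491, so P(A) = 0.4491/(1+0.4491) ≈ 0.31.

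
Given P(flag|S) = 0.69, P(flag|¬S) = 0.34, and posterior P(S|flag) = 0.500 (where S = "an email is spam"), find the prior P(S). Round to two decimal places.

In odds form, posterior odds = prior odds × likelihood ratio, so prior odds = posterior odds ÷ LR.
Posterior odds = 0.500/(1−0.500) = 1.0000. LR = 0.69/0.34 = 2.0294.
Prior odds = 1.0000/2.0294 = 0.4928, so P(S) = 0.4928/(1+0.4928) ≈ 0.33.

P(S) = 0.33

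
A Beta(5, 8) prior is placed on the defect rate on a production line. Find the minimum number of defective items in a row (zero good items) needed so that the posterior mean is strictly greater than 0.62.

k = 9

After k defective items and 0 good items the posterior is Beta(5+k, 8), with mean (5+k)/(5+8+k).
Set (5+k)/(13+k) > 0.62 and solve: k > (0.62·13 − 5)/(1 − 0.62) = 8.053.
The smallest integer exceeding 8.053 is 9, and checking k=9: (14)/(22) = 0.6364 > 0.62.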